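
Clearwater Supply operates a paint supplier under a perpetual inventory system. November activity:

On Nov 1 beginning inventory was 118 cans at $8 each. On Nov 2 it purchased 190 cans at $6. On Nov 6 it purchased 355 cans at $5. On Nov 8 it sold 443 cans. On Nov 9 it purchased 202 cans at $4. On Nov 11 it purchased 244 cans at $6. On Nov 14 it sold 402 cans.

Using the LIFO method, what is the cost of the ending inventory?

Nov 8, 443 sold [LIFO — newest first]: 355 @ $5 + 88 @ $6 = $2,303
Nov 14, 402 sold [LIFO — newest first]: 244 @ $6 + 158 @ $4 = $2,096
Total COGS = $2,303 + $2,096 = $4,399
Ending inventory: 118 @ $8 + 102 @ $6 + 44 @ $4 = $1,732
Check: goods available $6,131 = COGS $4,399 + ending $1,732

Ending inventory = $1,732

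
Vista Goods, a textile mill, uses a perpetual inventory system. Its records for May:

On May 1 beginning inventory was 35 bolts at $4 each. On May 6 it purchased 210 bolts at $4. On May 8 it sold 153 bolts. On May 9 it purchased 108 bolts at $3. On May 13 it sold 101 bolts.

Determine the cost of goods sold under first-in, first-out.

May 8, 153 sold [FIFO — oldest first]: 35 @ $4 + 118 @ $4 = $612
May 13, 101 sold [FIFO — oldest first]: 92 @ $4 + 9 @ $3 = $395
Total COGS = $612 + $395 = $1,007
Ending inventory: 99 @ $3 = $297
Check: goods available $1,304 = COGS $1,007 + ending $297

COGS = $1,007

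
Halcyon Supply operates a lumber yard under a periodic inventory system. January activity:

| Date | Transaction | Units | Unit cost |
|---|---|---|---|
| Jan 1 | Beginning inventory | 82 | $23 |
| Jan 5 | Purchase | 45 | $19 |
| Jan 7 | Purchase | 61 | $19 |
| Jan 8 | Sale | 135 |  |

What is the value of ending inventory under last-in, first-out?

Ending inventory = $1,219

Jan 8, 135 sold [LIFO — newest first]: 61 @ $19 + 45 @ $19 + 29 @ $23 = $2,681
Ending inventory: 53 @ $23 = $1,219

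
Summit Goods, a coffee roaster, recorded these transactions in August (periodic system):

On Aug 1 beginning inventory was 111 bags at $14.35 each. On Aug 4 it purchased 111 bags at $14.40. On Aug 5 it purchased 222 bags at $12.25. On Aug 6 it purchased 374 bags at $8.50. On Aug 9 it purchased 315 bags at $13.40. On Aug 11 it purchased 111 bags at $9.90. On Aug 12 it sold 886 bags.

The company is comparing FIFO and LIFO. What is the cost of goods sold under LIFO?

COGS = $9,552.40

FIFO COGS: 111 @ $14.35 + 111 @ $14.40 + 222 @ $12.25 + 374 @ $8.50 + 68 @ $13.40 = $10,000.95
LIFO COGS: 111 @ $9.90 + 315 @ $13.40 + 374 @ $8.50 + 86 @ $12.25 = $9,552.40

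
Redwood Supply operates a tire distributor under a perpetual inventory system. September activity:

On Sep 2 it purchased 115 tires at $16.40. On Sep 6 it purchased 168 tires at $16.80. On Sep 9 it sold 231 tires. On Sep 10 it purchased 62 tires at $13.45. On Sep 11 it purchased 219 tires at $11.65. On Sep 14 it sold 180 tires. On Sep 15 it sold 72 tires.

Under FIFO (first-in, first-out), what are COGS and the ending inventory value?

COGS = $7,150.00; ending inventory = $943.65

Sep 9, 231 sold [FIFO — oldest first]: 115 @ $16.40 + 116 @ $16.80 = $3,834.80
Sep 14, 180 sold [FIFO — oldest first]: 52 @ $16.80 + 62 @ $13.45 + 66 @ $11.65 = $2,476.40
Sep 15, 72 sold [FIFO — oldest first]: 72 @ $11.65 = $838.80
Total COGS = $3,834.80 + $2,476.40 + $838.80 = $7,150.00
Ending inventory: 81 @ $11.65 = $943.65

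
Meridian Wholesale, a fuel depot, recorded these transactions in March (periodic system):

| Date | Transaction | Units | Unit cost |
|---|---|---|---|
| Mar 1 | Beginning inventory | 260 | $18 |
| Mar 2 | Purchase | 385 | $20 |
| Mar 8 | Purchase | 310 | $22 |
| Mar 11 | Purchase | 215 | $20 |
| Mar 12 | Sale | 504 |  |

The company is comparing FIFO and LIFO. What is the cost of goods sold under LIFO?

COGS = $10,658

FIFO COGS: 260 @ $18 + 244 @ $20 = $9,560
LIFO COGS: 215 @ $20 + 289 @ $22 = $10,658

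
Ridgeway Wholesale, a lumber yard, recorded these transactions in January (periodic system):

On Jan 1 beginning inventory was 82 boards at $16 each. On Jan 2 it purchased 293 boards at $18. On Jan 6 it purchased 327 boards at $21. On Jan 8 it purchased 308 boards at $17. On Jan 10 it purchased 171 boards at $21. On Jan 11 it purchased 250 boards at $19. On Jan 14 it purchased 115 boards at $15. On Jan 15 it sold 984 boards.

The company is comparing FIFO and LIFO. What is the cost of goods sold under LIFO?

COGS = $18,242

FIFO COGS: 82 @ $16 + 293 @ $18 + 327 @ $21 + 282 @ $17 = $18,247
LIFO COGS: 115 @ $15 + 250 @ $19 + 171 @ $21 + 308 @ $17 + 140 @ $21 = $18,242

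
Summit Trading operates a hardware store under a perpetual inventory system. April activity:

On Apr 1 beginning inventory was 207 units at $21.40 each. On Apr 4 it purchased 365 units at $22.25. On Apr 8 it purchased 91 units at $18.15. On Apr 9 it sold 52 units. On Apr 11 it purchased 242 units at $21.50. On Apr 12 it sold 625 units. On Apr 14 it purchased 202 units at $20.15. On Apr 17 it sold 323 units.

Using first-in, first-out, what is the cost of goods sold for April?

Apr 9, 52 sold [FIFO — oldest first]: 52 @ $21.40 = $1,112.80
Apr 12, 625 sold [FIFO — oldest first]: 155 @ $21.40 + 365 @ $22.25 + 91 @ $18.15 + 14 @ $21.50 = $13,390.90
Apr 17, 323 sold [FIFO — oldest first]: 228 @ $21.50 + 95 @ $20.15 = $6,816.25
Total COGS = $1,112.80 + $13,390.90 + $6,816.25 = $21,319.95
Ending inventory: 107 @ $20.15 = $2,156.05
Check: goods available $23,476.00 = COGS $21,319.95 + ending $2,156.05

COGS = $21,319.95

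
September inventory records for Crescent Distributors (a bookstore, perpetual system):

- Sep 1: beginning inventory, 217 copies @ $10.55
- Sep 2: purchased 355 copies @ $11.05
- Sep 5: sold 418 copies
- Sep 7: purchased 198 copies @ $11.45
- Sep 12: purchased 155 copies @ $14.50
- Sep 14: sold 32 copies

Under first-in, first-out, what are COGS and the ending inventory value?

COGS = $4,864.00; ending inventory = $5,862.70

Sep 5, 418 sold [FIFO — oldest first]: 217 @ $10.55 + 201 @ $11.05 = $4,510.40
Sep 14, 32 sold [FIFO — oldest first]: 32 @ $11.05 = $353.60
Total COGS = $4,510.40 + $353.60 = $4,864.00
Ending inventory: 122 @ $11.05 + 198 @ $11.45 + 155 @ $14.50 = $5,862.70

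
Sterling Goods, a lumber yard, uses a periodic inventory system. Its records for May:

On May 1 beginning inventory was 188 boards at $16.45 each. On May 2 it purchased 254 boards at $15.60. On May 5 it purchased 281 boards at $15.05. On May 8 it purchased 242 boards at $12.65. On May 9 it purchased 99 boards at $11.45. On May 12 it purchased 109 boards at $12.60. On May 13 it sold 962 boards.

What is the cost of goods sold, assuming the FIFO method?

May 13, 962 sold [FIFO — oldest first]: 188 @ $16.45 + 254 @ $15.60 + 281 @ $15.05 + 239 @ $12.65 = $14,307.40
Ending inventory: 3 @ $12.65 + 99 @ $11.45 + 109 @ $12.60 = $2,544.90
Check: goods available $16,852.30 = COGS $14,307.40 + ending $2,544.90

COGS = $14,307.40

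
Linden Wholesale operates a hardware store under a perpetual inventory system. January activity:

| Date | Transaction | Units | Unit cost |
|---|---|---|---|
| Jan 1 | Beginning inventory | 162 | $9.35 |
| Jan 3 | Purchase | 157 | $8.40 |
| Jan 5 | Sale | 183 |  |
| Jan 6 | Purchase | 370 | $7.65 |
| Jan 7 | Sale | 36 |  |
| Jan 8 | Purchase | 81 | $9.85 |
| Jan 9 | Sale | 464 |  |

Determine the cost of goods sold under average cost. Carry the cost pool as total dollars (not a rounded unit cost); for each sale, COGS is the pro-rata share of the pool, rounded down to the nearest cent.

COGS = $5,743.57

After Jan 1: 162 on hand, pool $1,514.70 (≈ $9.3500 each)
After Jan 3: 319 on hand, pool $2,833.50 (≈ $8.8824 each)
Jan 5, sell 183: 183/319 × $2,833.50 → $1,625.48
After Jan 6: 506 on hand, pool $4,038.52 (≈ $7.9813 each)
Jan 7, sell 36: 36/506 × $4,038.52 → $287.32
After Jan 8: 551 on hand, pool $4,549.05 (≈ $8.2560 each)
Jan 9, sell 464: 464/551 × $4,549.05 → $3,830.77
Total COGS = $1,625.48 + $287.32 + $3,830.77 = $5,743.57
Ending inventory (cost pool remaining) = $718.28
Check: goods available $6,461.85 = COGS $5,743.57 + ending $718.28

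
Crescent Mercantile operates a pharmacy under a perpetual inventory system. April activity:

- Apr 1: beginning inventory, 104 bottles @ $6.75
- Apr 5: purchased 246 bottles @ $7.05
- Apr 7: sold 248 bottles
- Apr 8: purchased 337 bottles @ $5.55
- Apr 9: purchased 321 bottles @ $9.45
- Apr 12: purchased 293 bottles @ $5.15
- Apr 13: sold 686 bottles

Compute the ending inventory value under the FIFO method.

Ending inventory = $2,208.25

Apr 7, 248 sold [FIFO — oldest first]: 104 @ $6.75 + 144 @ $7.05 = $1,717.20
Apr 13, 686 sold [FIFO — oldest first]: 102 @ $7.05 + 337 @ $5.55 + 247 @ $9.45 = $4,923.60
Total COGS = $1,717.20 + $4,923.60 = $6,640.80
Ending inventory: 74 @ $9.45 + 293 @ $5.15 = $2,208.25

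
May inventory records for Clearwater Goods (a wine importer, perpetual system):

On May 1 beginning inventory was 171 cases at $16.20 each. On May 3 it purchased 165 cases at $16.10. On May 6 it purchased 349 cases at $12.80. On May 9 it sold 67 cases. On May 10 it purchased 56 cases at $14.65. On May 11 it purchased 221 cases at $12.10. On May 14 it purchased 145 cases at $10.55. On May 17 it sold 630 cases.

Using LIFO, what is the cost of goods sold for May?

COGS = $8,544.25

May 9, 67 sold [LIFO — newest first]: 67 @ $12.80 = $857.60
May 17, 630 sold [LIFO — newest first]: 145 @ $10.55 + 221 @ $12.10 + 56 @ $14.65 + 208 @ $12.80 = $7,686.65
Total COGS = $857.60 + $7,686.65 = $8,544.25
Ending inventory: 171 @ $16.20 + 165 @ $16.10 + 74 @ $12.80 = $6,373.90
Check: goods available $14,918.15 = COGS $8,544.25 + ending $6,373.90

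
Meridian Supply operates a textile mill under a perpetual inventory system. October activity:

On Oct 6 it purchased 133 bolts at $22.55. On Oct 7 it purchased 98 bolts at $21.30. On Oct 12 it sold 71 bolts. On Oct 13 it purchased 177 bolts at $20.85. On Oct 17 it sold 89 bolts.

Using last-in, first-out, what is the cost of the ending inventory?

Oct 12, 71 sold [LIFO — newest first]: 71 @ $21.30 = $1,512.30
Oct 17, 89 sold [LIFO — newest first]: 89 @ $20.85 = $1,855.65
Total COGS = $1,512.30 + $1,855.65 = $3,367.95
Ending inventory: 133 @ $22.55 + 27 @ $21.30 + 88 @ $20.85 = $5,409.05

Ending inventory = $5,409.05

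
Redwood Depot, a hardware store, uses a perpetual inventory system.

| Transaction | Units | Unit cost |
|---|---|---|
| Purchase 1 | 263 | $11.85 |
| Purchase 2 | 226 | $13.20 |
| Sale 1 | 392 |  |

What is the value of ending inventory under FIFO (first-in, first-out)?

Sale 1 (392) [FIFO — oldest first]: 263 @ $11.85 + 129 @ $13.20 = $4,819.35
Ending inventory: 97 @ $13.20 = $1,280.40
Check: goods available $6,099.75 = COGS $4,819.35 + ending $1,280.40

Ending inventory = $1,280.40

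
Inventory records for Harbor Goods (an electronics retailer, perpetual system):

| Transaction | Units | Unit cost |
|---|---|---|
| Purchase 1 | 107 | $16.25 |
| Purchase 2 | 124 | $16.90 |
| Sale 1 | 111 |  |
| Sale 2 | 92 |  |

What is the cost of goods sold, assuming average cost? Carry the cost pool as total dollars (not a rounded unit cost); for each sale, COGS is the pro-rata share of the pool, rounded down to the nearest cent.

COGS = $3,369.57

After Purchase 1: 107 on hand, pool $1,738.75 (≈ $16.2500 each)
After Purchase 2: 231 on hand, pool $3,834.35 (≈ $16.5989 each)
Sale 1, sell 111: 111/231 × $3,834.35 → $1,842.47
Sale 2, sell 92: 92/120 × $1,991.88 → $1,527.10
Total COGS = $1,842.47 + $1,527.10 = $3,369.57
Ending inventory (cost pool remaining) = $464.78
Check: goods available $3,834.35 = COGS $3,369.57 + ending $464.78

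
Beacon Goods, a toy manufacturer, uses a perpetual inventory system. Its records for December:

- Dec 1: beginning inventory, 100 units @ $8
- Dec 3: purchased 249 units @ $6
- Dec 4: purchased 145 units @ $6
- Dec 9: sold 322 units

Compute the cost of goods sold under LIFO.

COGS = $1,932

Dec 9, 322 sold [LIFO — newest first]: 145 @ $6 + 177 @ $6 = $1,932
Ending inventory: 100 @ $8 + 72 @ $6 = $1,232
Check: goods available $3,164 = COGS $1,932 + ending $1,232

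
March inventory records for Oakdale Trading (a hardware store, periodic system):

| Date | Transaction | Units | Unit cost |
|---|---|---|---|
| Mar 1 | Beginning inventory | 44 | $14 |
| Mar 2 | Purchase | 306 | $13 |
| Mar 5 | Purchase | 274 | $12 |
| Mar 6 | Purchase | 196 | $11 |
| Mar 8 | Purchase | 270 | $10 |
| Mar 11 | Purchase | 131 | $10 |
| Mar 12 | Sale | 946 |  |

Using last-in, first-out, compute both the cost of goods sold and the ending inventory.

COGS = $10,429; ending inventory = $3,619

Mar 12, 946 sold [LIFO — newest first]: 131 @ $10 + 270 @ $10 + 196 @ $11 + 274 @ $12 + 75 @ $13 = $10,429
Ending inventory: 44 @ $14 + 231 @ $13 = $3,619
Check: goods available $14,048 = COGS $10,429 + ending $3,619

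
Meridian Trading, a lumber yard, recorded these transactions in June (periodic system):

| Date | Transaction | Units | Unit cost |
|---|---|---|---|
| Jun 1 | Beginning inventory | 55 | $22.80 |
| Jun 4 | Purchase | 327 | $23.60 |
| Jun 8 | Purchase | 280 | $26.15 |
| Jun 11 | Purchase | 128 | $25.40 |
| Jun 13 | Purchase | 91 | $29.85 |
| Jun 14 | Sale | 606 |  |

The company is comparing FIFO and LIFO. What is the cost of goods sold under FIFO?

COGS = $14,828.80

FIFO COGS: 55 @ $22.80 + 327 @ $23.60 + 224 @ $26.15 = $14,828.80
LIFO COGS: 91 @ $29.85 + 128 @ $25.40 + 280 @ $26.15 + 107 @ $23.60 = $15,814.75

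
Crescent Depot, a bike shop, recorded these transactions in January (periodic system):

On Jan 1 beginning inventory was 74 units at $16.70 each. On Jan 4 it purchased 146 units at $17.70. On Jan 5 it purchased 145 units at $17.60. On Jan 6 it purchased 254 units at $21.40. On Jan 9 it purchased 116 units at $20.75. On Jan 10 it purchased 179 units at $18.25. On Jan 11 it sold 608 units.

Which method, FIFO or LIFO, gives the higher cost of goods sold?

LIFO

FIFO COGS: 74 @ $16.70 + 146 @ $17.70 + 145 @ $17.60 + 243 @ $21.40 = $11,572.20
LIFO COGS: 179 @ $18.25 + 116 @ $20.75 + 254 @ $21.40 + 59 @ $17.60 = $12,147.75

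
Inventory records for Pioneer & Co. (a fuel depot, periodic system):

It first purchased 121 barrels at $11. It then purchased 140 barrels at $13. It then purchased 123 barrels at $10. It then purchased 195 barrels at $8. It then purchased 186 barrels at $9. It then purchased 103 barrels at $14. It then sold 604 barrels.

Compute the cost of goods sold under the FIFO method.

COGS = $6,166

Sale 1 (604) [FIFO — oldest first]: 121 @ $11 + 140 @ $13 + 123 @ $10 + 195 @ $8 + 25 @ $9 = $6,166
Ending inventory: 161 @ $9 + 103 @ $14 = $2,891
Check: goods available $9,057 = COGS $6,166 + ending $2,891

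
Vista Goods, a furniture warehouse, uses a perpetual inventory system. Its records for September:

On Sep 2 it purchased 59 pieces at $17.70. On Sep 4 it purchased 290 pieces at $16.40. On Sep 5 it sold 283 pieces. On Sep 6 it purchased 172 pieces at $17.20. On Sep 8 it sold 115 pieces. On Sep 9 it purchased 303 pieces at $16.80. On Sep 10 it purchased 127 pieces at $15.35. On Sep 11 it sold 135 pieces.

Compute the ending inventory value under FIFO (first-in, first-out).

Sep 5, 283 sold [FIFO — oldest first]: 59 @ $17.70 + 224 @ $16.40 = $4,717.90
Sep 8, 115 sold [FIFO — oldest first]: 66 @ $16.40 + 49 @ $17.20 = $1,925.20
Sep 11, 135 sold [FIFO — oldest first]: 123 @ $17.20 + 12 @ $16.80 = $2,317.20
Total COGS = $4,717.90 + $1,925.20 + $2,317.20 = $8,960.30
Ending inventory: 291 @ $16.80 + 127 @ $15.35 = $6,838.25

Ending inventory = $6,838.25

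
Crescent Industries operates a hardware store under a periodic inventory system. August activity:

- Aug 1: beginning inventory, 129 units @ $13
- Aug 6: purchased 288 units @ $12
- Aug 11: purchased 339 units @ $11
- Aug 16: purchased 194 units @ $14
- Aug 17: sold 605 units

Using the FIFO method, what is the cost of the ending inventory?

Ending inventory = $4,377

Aug 17, 605 sold [FIFO — oldest first]: 129 @ $13 + 288 @ $12 + 188 @ $11 = $7,201
Ending inventory: 151 @ $11 + 194 @ $14 = $4,377
Check: goods available $11,578 = COGS $7,201 + ending $4,377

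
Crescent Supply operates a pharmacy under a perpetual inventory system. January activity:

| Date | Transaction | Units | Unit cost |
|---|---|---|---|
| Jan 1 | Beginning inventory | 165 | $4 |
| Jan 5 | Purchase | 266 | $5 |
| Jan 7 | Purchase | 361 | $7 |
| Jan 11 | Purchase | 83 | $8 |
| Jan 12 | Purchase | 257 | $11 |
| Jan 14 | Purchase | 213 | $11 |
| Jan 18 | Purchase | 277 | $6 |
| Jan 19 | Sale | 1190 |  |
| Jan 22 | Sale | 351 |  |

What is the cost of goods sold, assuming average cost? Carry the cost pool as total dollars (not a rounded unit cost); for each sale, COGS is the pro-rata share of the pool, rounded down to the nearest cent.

After Jan 1: 165 on hand, pool $660.00 (≈ $4.0000 each)
After Jan 5: 431 on hand, pool $1,990.00 (≈ $4.6172 each)
After Jan 7: 792 on hand, pool $4,517.00 (≈ $5.7033 each)
After Jan 11: 875 on hand, pool $5,181.00 (≈ $5.9211 each)
After Jan 12: 1132 on hand, pool $8,008.00 (≈ $7.0742 each)
After Jan 14: 1345 on hand, pool $10,351.00 (≈ $7.6959 each)
After Jan 18: 1622 on hand, pool $12,013.00 (≈ $7.4063 each)
Jan 19, sell 1190: 1190/1622 × $12,013.00 → $8,813.48
Jan 22, sell 351: 351/432 × $3,199.52 → $2,599.61
Total COGS = $8,813.48 + $2,599.61 = $11,413.09
Ending inventory (cost pool remaining) = $599.91

COGS = $11,413.09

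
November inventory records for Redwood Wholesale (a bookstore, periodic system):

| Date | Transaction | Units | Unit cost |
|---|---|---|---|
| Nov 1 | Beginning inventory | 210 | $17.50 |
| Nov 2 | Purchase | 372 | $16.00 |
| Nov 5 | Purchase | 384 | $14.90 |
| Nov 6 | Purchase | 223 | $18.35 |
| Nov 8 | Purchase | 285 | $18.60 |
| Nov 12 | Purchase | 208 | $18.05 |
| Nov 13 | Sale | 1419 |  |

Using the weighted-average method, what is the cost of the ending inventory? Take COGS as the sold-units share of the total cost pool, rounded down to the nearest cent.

Ending inventory = $4,455.69

Nov 13, sell 1419: 1419/1682 × $28,496.05 → $24,040.36
Ending inventory (cost pool remaining) = $4,455.69
Check: goods available $28,496.05 = COGS $24,040.36 + ending $4,455.69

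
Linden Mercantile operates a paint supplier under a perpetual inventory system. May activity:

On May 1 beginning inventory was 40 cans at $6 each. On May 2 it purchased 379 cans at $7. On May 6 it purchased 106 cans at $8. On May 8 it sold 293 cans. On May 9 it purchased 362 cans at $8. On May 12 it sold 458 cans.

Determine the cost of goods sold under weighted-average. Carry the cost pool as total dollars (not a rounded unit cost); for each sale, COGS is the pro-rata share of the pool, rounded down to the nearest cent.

COGS = $5,595.43

After May 1: 40 on hand, pool $240.00 (≈ $6.0000 each)
After May 2: 419 on hand, pool $2,893.00 (≈ $6.9045 each)
After May 6: 525 on hand, pool $3,741.00 (≈ $7.1257 each)
May 8, sell 293: 293/525 × $3,741.00 → $2,087.83
After May 9: 594 on hand, pool $4,549.17 (≈ $7.6585 each)
May 12, sell 458: 458/594 × $4,549.17 → $3,507.60
Total COGS = $2,087.83 + $3,507.60 = $5,595.43
Ending inventory (cost pool remaining) = $1,041.57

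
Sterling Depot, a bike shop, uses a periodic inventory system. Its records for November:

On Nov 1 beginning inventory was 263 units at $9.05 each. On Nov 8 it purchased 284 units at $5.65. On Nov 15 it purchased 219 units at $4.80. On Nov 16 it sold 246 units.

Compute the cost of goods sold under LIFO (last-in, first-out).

COGS = $1,203.75

Nov 16, 246 sold [LIFO — newest first]: 219 @ $4.80 + 27 @ $5.65 = $1,203.75
Ending inventory: 263 @ $9.05 + 257 @ $5.65 = $3,832.20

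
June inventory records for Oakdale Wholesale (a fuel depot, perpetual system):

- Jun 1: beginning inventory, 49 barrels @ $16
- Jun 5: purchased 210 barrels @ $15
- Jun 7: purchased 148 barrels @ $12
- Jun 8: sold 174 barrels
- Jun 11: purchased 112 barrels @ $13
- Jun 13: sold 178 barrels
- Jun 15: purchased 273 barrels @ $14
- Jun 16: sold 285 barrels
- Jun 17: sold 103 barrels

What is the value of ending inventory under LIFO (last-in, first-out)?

Jun 8, 174 sold [LIFO — newest first]: 148 @ $12 + 26 @ $15 = $2,166
Jun 13, 178 sold [LIFO — newest first]: 112 @ $13 + 66 @ $15 = $2,446
Jun 16, 285 sold [LIFO — newest first]: 273 @ $14 + 12 @ $15 = $4,002
Jun 17, 103 sold [LIFO — newest first]: 103 @ $15 = $1,545
Total COGS = $2,166 + $2,446 + $4,002 + $1,545 = $10,159
Ending inventory: 49 @ $16 + 3 @ $15 = $829

Ending inventory = $829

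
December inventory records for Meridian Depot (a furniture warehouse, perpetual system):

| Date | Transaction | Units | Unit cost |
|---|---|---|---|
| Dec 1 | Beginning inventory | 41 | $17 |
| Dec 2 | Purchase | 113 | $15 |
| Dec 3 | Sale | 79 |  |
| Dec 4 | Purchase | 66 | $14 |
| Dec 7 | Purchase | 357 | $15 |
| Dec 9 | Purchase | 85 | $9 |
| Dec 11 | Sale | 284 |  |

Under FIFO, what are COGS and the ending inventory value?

Dec 3, 79 sold [FIFO — oldest first]: 41 @ $17 + 38 @ $15 = $1,267
Dec 11, 284 sold [FIFO — oldest first]: 75 @ $15 + 66 @ $14 + 143 @ $15 = $4,194
Total COGS = $1,267 + $4,194 = $5,461
Ending inventory: 214 @ $15 + 85 @ $9 = $3,975
Check: goods available $9,436 = COGS $5,461 + ending $3,975

COGS = $5,461; ending inventory = $3,975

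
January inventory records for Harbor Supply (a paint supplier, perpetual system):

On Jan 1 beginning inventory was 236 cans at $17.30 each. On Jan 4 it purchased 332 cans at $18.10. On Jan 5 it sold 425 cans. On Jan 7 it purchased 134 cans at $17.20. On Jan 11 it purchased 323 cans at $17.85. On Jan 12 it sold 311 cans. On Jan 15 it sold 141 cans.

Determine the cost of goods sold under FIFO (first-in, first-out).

COGS = $15,520.55

Jan 5, 425 sold [FIFO — oldest first]: 236 @ $17.30 + 189 @ $18.10 = $7,503.70
Jan 12, 311 sold [FIFO — oldest first]: 143 @ $18.10 + 134 @ $17.20 + 34 @ $17.85 = $5,500.00
Jan 15, 141 sold [FIFO — oldest first]: 141 @ $17.85 = $2,516.85
Total COGS = $7,503.70 + $5,500.00 + $2,516.85 = $15,520.55
Ending inventory: 148 @ $17.85 = $2,641.80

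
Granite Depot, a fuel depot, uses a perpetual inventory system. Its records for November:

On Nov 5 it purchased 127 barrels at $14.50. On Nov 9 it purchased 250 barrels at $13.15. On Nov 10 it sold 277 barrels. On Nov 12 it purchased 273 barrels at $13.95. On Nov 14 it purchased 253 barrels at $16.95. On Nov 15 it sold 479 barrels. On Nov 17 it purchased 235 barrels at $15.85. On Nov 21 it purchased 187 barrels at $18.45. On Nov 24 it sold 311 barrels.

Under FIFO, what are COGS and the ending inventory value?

Nov 10, 277 sold [FIFO — oldest first]: 127 @ $14.50 + 150 @ $13.15 = $3,814.00
Nov 15, 479 sold [FIFO — oldest first]: 100 @ $13.15 + 273 @ $13.95 + 106 @ $16.95 = $6,920.05
Nov 24, 311 sold [FIFO — oldest first]: 147 @ $16.95 + 164 @ $15.85 = $5,091.05
Total COGS = $3,814.00 + $6,920.05 + $5,091.05 = $15,825.10
Ending inventory: 71 @ $15.85 + 187 @ $18.45 = $4,575.50

COGS = $15,825.10; ending inventory = $4,575.50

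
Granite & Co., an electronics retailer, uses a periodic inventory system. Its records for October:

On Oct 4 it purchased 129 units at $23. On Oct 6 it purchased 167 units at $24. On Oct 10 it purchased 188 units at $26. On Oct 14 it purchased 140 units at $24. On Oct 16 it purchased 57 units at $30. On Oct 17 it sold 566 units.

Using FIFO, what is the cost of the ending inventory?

Oct 17, 566 sold [FIFO — oldest first]: 129 @ $23 + 167 @ $24 + 188 @ $26 + 82 @ $24 = $13,831
Ending inventory: 58 @ $24 + 57 @ $30 = $3,102
Check: goods available $16,933 = COGS $13,831 + ending $3,102

Ending inventory = $3,102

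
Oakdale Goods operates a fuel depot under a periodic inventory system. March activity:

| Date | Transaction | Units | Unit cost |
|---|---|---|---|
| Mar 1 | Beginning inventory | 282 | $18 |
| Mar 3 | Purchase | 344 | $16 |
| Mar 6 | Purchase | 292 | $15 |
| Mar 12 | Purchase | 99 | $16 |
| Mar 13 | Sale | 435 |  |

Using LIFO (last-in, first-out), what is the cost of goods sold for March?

Mar 13, 435 sold [LIFO — newest first]: 99 @ $16 + 292 @ $15 + 44 @ $16 = $6,668
Ending inventory: 282 @ $18 + 300 @ $16 = $9,876

COGS = $6,668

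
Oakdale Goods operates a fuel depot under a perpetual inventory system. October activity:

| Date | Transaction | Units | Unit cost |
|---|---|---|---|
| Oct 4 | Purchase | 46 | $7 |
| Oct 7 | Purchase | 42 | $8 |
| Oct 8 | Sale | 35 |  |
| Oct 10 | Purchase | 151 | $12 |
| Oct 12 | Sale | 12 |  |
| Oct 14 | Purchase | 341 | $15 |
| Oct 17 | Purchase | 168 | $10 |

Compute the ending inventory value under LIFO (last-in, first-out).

Oct 8, 35 sold [LIFO — newest first]: 35 @ $8 = $280
Oct 12, 12 sold [LIFO — newest first]: 12 @ $12 = $144
Total COGS = $280 + $144 = $424
Ending inventory: 46 @ $7 + 7 @ $8 + 139 @ $12 + 341 @ $15 + 168 @ $10 = $8,841

Ending inventory = $8,841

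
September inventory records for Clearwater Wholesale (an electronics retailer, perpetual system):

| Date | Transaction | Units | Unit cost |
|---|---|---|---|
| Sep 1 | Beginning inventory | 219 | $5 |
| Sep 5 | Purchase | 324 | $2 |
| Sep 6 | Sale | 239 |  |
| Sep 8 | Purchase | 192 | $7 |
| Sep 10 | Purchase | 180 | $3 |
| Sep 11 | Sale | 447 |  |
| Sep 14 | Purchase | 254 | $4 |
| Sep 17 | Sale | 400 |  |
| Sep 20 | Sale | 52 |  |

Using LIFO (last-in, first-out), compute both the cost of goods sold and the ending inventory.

Sep 6, 239 sold [LIFO — newest first]: 239 @ $2 = $478
Sep 11, 447 sold [LIFO — newest first]: 180 @ $3 + 192 @ $7 + 75 @ $2 = $2,034
Sep 17, 400 sold [LIFO — newest first]: 254 @ $4 + 10 @ $2 + 136 @ $5 = $1,716
Sep 20, 52 sold [LIFO — newest first]: 52 @ $5 = $260
Total COGS = $478 + $2,034 + $1,716 + $260 = $4,488
Ending inventory: 31 @ $5 = $155

COGS = $4,488; ending inventory = $155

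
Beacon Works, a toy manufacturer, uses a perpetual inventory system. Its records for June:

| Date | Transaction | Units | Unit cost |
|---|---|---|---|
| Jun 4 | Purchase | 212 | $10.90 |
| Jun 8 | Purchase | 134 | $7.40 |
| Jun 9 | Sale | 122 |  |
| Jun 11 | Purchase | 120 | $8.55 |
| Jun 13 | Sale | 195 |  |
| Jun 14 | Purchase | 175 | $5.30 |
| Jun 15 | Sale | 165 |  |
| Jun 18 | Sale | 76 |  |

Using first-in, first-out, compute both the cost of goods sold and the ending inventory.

COGS = $4,816.00; ending inventory = $439.90

Jun 9, 122 sold [FIFO — oldest first]: 122 @ $10.90 = $1,329.80
Jun 13, 195 sold [FIFO — oldest first]: 90 @ $10.90 + 105 @ $7.40 = $1,758.00
Jun 15, 165 sold [FIFO — oldest first]: 29 @ $7.40 + 120 @ $8.55 + 16 @ $5.30 = $1,325.40
Jun 18, 76 sold [FIFO — oldest first]: 76 @ $5.30 = $402.80
Total COGS = $1,329.80 + $1,758.00 + $1,325.40 + $402.80 = $4,816.00
Ending inventory: 83 @ $5.30 = $439.90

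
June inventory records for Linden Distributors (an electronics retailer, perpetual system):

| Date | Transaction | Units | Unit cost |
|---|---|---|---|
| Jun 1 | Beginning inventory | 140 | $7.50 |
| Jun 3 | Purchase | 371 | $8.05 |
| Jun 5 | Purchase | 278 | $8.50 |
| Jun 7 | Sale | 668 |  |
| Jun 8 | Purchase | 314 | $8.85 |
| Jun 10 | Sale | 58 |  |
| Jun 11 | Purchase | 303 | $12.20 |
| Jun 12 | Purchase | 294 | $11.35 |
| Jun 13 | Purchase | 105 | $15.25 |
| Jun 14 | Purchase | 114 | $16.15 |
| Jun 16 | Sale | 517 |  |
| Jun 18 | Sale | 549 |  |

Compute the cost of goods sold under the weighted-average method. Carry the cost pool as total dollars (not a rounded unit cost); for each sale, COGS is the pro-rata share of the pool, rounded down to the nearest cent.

COGS = $18,192.16

After Jun 1: 140 on hand, pool $1,050.00 (≈ $7.5000 each)
After Jun 3: 511 on hand, pool $4,036.55 (≈ $7.8993 each)
After Jun 5: 789 on hand, pool $6,399.55 (≈ $8.1110 each)
Jun 7, sell 668: 668/789 × $6,399.55 → $5,418.12
After Jun 8: 435 on hand, pool $3,760.33 (≈ $8.6444 each)
Jun 10, sell 58: 58/435 × $3,760.33 → $501.37
After Jun 11: 680 on hand, pool $6,955.56 (≈ $10.2288 each)
After Jun 12: 974 on hand, pool $10,292.46 (≈ $10.5672 each)
After Jun 13: 1079 on hand, pool $11,893.71 (≈ $11.0229 each)
After Jun 14: 1193 on hand, pool $13,734.81 (≈ $11.5128 each)
Jun 16, sell 517: 517/1193 × $13,734.81 → $5,952.13
Jun 18, sell 549: 549/676 × $7,782.68 → $6,320.54
Total COGS = $5,418.12 + $501.37 + $5,952.13 + $6,320.54 = $18,192.16
Ending inventory (cost pool remaining) = $1,462.14
Check: goods available $19,654.30 = COGS $18,192.16 + ending $1,462.14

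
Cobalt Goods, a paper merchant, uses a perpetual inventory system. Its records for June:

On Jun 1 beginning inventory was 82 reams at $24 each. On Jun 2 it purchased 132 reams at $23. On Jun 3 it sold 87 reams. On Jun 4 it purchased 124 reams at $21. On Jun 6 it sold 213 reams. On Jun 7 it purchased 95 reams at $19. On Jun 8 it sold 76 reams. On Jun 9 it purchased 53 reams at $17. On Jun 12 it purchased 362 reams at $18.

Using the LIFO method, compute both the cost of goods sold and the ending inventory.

Jun 3, 87 sold [LIFO — newest first]: 87 @ $23 = $2,001
Jun 6, 213 sold [LIFO — newest first]: 124 @ $21 + 45 @ $23 + 44 @ $24 = $4,695
Jun 8, 76 sold [LIFO — newest first]: 76 @ $19 = $1,444
Total COGS = $2,001 + $4,695 + $1,444 = $8,140
Ending inventory: 38 @ $24 + 19 @ $19 + 53 @ $17 + 362 @ $18 = $8,690

COGS = $8,140; ending inventory = $8,690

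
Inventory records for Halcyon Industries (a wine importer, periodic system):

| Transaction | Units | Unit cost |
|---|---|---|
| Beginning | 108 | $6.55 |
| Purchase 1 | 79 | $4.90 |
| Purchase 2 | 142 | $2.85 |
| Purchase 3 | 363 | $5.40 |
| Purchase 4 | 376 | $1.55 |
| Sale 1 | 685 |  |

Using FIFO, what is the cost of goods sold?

Sale 1 (685) [FIFO — oldest first]: 108 @ $6.55 + 79 @ $4.90 + 142 @ $2.85 + 356 @ $5.40 = $3,421.60
Ending inventory: 7 @ $5.40 + 376 @ $1.55 = $620.60

COGS = $3,421.60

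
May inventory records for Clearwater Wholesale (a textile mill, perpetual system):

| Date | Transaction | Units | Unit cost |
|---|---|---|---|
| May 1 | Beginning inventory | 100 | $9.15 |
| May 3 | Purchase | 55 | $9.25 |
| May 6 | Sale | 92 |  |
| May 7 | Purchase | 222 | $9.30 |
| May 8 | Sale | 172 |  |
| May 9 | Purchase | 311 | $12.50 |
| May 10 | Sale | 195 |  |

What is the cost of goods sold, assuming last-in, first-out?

May 6, 92 sold [LIFO — newest first]: 55 @ $9.25 + 37 @ $9.15 = $847.30
May 8, 172 sold [LIFO — newest first]: 172 @ $9.30 = $1,599.60
May 10, 195 sold [LIFO — newest first]: 195 @ $12.50 = $2,437.50
Total COGS = $847.30 + $1,599.60 + $2,437.50 = $4,884.40
Ending inventory: 63 @ $9.15 + 50 @ $9.30 + 116 @ $12.50 = $2,491.45

COGS = $4,884.40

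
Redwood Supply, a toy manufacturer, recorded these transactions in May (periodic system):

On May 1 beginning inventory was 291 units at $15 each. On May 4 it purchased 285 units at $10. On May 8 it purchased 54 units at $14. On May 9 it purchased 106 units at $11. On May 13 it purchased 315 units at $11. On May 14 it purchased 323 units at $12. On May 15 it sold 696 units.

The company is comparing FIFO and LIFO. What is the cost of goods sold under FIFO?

COGS = $8,697

FIFO COGS: 291 @ $15 + 285 @ $10 + 54 @ $14 + 66 @ $11 = $8,697
LIFO COGS: 323 @ $12 + 315 @ $11 + 58 @ $11 = $7,979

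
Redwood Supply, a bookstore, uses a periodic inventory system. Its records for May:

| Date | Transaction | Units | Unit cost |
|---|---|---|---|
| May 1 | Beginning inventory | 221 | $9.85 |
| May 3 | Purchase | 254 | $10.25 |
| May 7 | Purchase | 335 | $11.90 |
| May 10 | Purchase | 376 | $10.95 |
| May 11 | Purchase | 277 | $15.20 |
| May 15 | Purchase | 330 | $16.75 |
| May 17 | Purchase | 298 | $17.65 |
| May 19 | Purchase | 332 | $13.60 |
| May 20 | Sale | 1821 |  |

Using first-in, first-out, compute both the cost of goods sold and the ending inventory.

COGS = $23,116.15; ending inventory = $9,280.70

May 20, 1821 sold [FIFO — oldest first]: 221 @ $9.85 + 254 @ $10.25 + 335 @ $11.90 + 376 @ $10.95 + 277 @ $15.20 + 330 @ $16.75 + 28 @ $17.65 = $23,116.15
Ending inventory: 270 @ $17.65 + 332 @ $13.60 = $9,280.70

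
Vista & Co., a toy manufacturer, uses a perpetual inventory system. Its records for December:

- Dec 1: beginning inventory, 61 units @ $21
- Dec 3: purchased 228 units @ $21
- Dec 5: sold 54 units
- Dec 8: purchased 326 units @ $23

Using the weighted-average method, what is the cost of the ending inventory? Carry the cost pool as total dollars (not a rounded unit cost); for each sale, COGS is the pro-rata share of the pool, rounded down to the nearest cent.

After Dec 1: 61 on hand, pool $1,281.00 (≈ $21.0000 each)
After Dec 3: 289 on hand, pool $6,069.00 (≈ $21.0000 each)
Dec 5, sell 54: 54/289 × $6,069.00 → $1,134.00
After Dec 8: 561 on hand, pool $12,433.00 (≈ $22.1622 each)
Ending inventory (cost pool remaining) = $12,433.00
Check: goods available $13,567.00 = COGS $1,134.00 + ending $12,433.00

Ending inventory = $12,433.00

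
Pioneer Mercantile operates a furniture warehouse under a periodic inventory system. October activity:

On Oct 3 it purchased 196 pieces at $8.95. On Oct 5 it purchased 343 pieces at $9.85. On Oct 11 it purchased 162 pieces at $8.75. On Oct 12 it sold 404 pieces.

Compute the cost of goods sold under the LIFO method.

COGS = $3,801.20

Oct 12, 404 sold [LIFO — newest first]: 162 @ $8.75 + 242 @ $9.85 = $3,801.20
Ending inventory: 196 @ $8.95 + 101 @ $9.85 = $2,749.05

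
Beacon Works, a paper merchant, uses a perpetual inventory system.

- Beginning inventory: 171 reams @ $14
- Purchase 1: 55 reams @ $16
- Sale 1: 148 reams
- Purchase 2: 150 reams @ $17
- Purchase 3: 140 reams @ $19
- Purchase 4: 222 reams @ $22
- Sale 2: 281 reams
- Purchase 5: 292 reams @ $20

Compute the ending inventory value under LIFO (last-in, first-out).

Ending inventory = $11,021

Sale 1 (148) [LIFO — newest first]: 55 @ $16 + 93 @ $14 = $2,182
Sale 2 (281) [LIFO — newest first]: 222 @ $22 + 59 @ $19 = $6,005
Total COGS = $2,182 + $6,005 = $8,187
Ending inventory: 78 @ $14 + 150 @ $17 + 81 @ $19 + 292 @ $20 = $11,021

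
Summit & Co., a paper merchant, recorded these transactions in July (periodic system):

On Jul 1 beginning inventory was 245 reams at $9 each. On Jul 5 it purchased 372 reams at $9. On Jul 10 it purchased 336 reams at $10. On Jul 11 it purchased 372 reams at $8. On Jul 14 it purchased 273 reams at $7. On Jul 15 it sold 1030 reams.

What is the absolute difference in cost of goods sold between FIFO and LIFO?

$841

FIFO COGS: 245 @ $9 + 372 @ $9 + 336 @ $10 + 77 @ $8 = $9,529
LIFO COGS: 273 @ $7 + 372 @ $8 + 336 @ $10 + 49 @ $9 = $8,688
Difference = |$9,529 − $8,688| = $841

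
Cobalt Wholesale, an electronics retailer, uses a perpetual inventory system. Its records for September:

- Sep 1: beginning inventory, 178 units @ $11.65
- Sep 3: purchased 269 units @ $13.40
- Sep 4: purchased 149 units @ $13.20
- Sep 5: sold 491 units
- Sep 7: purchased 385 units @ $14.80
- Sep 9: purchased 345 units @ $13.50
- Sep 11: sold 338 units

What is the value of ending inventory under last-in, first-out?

Ending inventory = $7,015.75

Sep 5, 491 sold [LIFO — newest first]: 149 @ $13.20 + 269 @ $13.40 + 73 @ $11.65 = $6,421.85
Sep 11, 338 sold [LIFO — newest first]: 338 @ $13.50 = $4,563.00
Total COGS = $6,421.85 + $4,563.00 = $10,984.85
Ending inventory: 105 @ $11.65 + 385 @ $14.80 + 7 @ $13.50 = $7,015.75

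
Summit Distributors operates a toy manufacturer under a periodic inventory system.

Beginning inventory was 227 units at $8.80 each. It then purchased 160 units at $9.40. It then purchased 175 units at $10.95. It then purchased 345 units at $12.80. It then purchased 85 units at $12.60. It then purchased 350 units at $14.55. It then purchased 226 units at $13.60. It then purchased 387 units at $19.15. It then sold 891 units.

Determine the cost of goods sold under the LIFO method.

Sale 1 (891) [LIFO — newest first]: 387 @ $19.15 + 226 @ $13.60 + 278 @ $14.55 = $14,529.55
Ending inventory: 227 @ $8.80 + 160 @ $9.40 + 175 @ $10.95 + 345 @ $12.80 + 85 @ $12.60 + 72 @ $14.55 = $11,952.45

COGS = $14,529.55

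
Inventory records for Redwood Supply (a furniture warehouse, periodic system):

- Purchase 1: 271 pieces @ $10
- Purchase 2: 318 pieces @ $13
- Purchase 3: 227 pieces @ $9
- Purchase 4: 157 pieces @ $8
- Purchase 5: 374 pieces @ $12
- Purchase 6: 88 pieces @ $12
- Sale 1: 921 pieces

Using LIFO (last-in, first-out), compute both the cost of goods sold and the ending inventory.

Sale 1 (921) [LIFO — newest first]: 88 @ $12 + 374 @ $12 + 157 @ $8 + 227 @ $9 + 75 @ $13 = $9,818
Ending inventory: 271 @ $10 + 243 @ $13 = $5,869
Check: goods available $15,687 = COGS $9,818 + ending $5,869

COGS = $9,818; ending inventory = $5,869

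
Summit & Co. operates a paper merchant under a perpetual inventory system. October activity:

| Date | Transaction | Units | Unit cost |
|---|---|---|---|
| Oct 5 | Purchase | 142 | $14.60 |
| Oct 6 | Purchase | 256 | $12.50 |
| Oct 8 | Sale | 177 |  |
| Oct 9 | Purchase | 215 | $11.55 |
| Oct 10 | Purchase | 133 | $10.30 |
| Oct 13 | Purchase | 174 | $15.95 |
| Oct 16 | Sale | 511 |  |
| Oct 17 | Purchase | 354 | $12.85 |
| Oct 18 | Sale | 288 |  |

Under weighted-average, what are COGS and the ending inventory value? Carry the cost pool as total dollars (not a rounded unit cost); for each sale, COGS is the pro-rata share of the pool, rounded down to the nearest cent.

COGS = $12,619.82; ending inventory = $3,830.73

After Oct 5: 142 on hand, pool $2,073.20 (≈ $14.6000 each)
After Oct 6: 398 on hand, pool $5,273.20 (≈ $13.2492 each)
Oct 8, sell 177: 177/398 × $5,273.20 → $2,345.11
After Oct 9: 436 on hand, pool $5,411.34 (≈ $12.4113 each)
After Oct 10: 569 on hand, pool $6,781.24 (≈ $11.9178 each)
After Oct 13: 743 on hand, pool $9,556.54 (≈ $12.8621 each)
Oct 16, sell 511: 511/743 × $9,556.54 → $6,572.53
After Oct 17: 586 on hand, pool $7,532.91 (≈ $12.8548 each)
Oct 18, sell 288: 288/586 × $7,532.91 → $3,702.18
Total COGS = $2,345.11 + $6,572.53 + $3,702.18 = $12,619.82
Ending inventory (cost pool remaining) = $3,830.73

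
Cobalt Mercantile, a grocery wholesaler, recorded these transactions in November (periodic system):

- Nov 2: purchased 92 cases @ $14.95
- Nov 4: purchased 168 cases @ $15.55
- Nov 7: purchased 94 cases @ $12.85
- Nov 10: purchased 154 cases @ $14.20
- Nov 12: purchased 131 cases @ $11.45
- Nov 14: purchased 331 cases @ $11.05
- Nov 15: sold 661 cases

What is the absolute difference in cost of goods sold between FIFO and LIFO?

$1,203.00

FIFO COGS: 92 @ $14.95 + 168 @ $15.55 + 94 @ $12.85 + 154 @ $14.20 + 131 @ $11.45 + 22 @ $11.05 = $9,125.55
LIFO COGS: 331 @ $11.05 + 131 @ $11.45 + 154 @ $14.20 + 45 @ $12.85 = $7,922.55
Difference = |$9,125.55 − $7,922.55| = $1,203.00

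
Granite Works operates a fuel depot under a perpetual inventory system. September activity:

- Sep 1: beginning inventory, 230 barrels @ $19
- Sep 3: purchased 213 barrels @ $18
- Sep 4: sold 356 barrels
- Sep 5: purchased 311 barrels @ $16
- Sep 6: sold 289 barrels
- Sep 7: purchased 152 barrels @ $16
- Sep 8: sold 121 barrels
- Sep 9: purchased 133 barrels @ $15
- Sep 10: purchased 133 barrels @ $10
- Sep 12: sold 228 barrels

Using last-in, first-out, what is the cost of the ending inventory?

Ending inventory = $3,071

Sep 4, 356 sold [LIFO — newest first]: 213 @ $18 + 143 @ $19 = $6,551
Sep 6, 289 sold [LIFO — newest first]: 289 @ $16 = $4,624
Sep 8, 121 sold [LIFO — newest first]: 121 @ $16 = $1,936
Sep 12, 228 sold [LIFO — newest first]: 133 @ $10 + 95 @ $15 = $2,755
Total COGS = $6,551 + $4,624 + $1,936 + $2,755 = $15,866
Ending inventory: 87 @ $19 + 22 @ $16 + 31 @ $16 + 38 @ $15 = $3,071
Check: goods available $18,937 = COGS $15,866 + ending $3,071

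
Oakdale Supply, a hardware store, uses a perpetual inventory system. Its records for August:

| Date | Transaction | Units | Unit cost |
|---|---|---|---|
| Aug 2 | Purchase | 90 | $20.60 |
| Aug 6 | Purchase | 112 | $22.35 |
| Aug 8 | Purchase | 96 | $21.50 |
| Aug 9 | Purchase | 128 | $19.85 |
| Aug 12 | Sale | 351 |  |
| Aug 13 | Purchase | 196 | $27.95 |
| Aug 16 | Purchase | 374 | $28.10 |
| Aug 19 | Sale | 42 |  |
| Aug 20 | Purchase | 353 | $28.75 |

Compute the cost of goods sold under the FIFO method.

COGS = $8,306.95

Aug 12, 351 sold [FIFO — oldest first]: 90 @ $20.60 + 112 @ $22.35 + 96 @ $21.50 + 53 @ $19.85 = $7,473.25
Aug 19, 42 sold [FIFO — oldest first]: 42 @ $19.85 = $833.70
Total COGS = $7,473.25 + $833.70 = $8,306.95
Ending inventory: 33 @ $19.85 + 196 @ $27.95 + 374 @ $28.10 + 353 @ $28.75 = $26,791.40
Check: goods available $35,098.35 = COGS $8,306.95 + ending $26,791.40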